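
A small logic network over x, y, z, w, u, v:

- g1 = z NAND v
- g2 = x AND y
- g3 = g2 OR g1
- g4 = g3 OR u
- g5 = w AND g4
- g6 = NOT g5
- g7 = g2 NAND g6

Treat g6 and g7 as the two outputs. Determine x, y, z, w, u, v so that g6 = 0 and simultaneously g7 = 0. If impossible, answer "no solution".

Across all 64 input combinations, none give both g6 = 0 and g7 = 0.

no solution exists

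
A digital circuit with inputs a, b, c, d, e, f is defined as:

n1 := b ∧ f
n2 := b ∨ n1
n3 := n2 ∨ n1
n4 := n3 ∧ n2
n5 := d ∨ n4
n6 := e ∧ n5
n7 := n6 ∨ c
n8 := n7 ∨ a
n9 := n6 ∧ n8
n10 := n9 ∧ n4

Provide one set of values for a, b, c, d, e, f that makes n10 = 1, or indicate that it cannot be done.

a=1, b=1, c=0, d=1, e=1, f=0

Check with a=1, b=1, c=0, d=1, e=1, f=0:
n1 = b ∧ f = 1 ∧ 0 = 0
n2 = b ∨ n1 = 1 ∨ 0 = 1
n3 = n2 ∨ n1 = 1 ∨ 0 = 1
n4 = n3 ∧ n2 = 1 ∧ 1 = 1
n5 = d ∨ n4 = 1 ∨ 1 = 1
n6 = e ∧ n5 = 1 ∧ 1 = 1
n7 = n6 ∨ c = 1 ∨ 0 = 1
n8 = n7 ∨ a = 1 ∨ 1 = 1
n9 = n6 ∧ n8 = 1 ∧ 1 = 1
n10 = n9 ∧ n4 = 1 ∧ 1 = 1
So n10 = 1 as required.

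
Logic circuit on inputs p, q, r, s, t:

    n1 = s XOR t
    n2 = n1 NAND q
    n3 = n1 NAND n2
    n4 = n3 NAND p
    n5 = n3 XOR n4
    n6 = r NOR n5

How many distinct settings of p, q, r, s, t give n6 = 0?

n6 = r NOR n5 must be 0, so at least one of r, n5 is 1.
Enumerating the 32 input combinations, 26 give n6 = 0 and 6 give n6 = 1.

26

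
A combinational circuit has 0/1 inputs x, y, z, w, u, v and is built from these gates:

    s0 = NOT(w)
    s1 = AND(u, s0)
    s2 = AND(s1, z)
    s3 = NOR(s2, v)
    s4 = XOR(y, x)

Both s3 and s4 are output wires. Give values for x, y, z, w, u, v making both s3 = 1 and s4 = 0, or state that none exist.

x=1, y=1, z=1, w=1, u=0, v=0

Check with x=1, y=1, z=1, w=1, u=0, v=0:
s0 = NOT(w) = NOT 1 = 0
s1 = AND(u, s0) = AND(0, 0) = 0
s2 = AND(s1, z) = AND(0, 1) = 0
s3 = NOR(s2, v) = NOR(0, 0) = 1
s4 = XOR(y, x) = XOR(1, 1) = 0
So s3 = 1 and s4 = 0.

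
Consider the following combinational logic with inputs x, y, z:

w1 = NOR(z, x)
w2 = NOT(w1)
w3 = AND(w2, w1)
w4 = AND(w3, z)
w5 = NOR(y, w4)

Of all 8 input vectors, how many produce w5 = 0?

4

w5 = NOR(y, w4) must be 0, so at least one of y, w4 is 1.
Enumerating the 8 input combinations, 4 give w5 = 0 and 4 give w5 = 1.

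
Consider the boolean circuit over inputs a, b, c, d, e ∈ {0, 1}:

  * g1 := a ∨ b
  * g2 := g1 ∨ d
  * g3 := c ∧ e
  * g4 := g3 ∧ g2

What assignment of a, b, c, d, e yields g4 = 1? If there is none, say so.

a=1, b=1, c=1, d=0, e=1

g4 = g3 ∧ g2 must be 1, so both g3 = 1 and g2 = 1.
g3 = c ∧ e must be 1, so both c = 1 and e = 1.
Check with a=1, b=1, c=1, d=0, e=1:
g1 = a ∨ b = 1 ∨ 1 = 1
g2 = g1 ∨ d = 1 ∨ 0 = 1
g3 = c ∧ e = 1 ∧ 1 = 1
g4 = g3 ∧ g2 = 1 ∧ 1 = 1
So g4 = 1 as required.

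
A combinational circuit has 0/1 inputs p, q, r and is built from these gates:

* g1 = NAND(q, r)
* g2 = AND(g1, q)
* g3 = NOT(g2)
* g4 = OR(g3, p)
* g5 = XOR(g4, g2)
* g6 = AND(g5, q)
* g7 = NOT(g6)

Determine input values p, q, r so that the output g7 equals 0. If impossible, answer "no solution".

p=0, q=1, r=1

Check with p=0, q=1, r=1:
g1 = NAND(q, r) = NAND(1, 1) = 0
g2 = AND(g1, q) = AND(0, 1) = 0
g3 = NOT(g2) = NOT 0 = 1
g4 = OR(g3, p) = OR(1, 0) = 1
g5 = XOR(g4, g2) = XOR(1, 0) = 1
g6 = AND(g5, q) = AND(1, 1) = 1
g7 = NOT(g6) = NOT 1 = 0
So g7 = 0 as required.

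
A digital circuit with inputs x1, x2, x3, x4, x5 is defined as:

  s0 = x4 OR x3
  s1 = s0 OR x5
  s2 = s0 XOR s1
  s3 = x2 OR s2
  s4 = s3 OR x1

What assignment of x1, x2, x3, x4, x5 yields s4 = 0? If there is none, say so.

x1=0, x2=0, x3=1, x4=1, x5=0

s4 = s3 OR x1 must be 0, so both s3 = 0 and x1 = 0.
s3 = x2 OR s2 must be 0, so both x2 = 0 and s2 = 0.
Check with x1=0, x2=0, x3=1, x4=1, x5=0:
s0 = x4 OR x3 = 1 OR 1 = 1
s1 = s0 OR x5 = 1 OR 0 = 1
s2 = s0 XOR s1 = 1 XOR 1 = 0
s3 = x2 OR s2 = 0 OR 0 = 0
s4 = s3 OR x1 = 0 OR 0 = 0
So s4 = 0 as required.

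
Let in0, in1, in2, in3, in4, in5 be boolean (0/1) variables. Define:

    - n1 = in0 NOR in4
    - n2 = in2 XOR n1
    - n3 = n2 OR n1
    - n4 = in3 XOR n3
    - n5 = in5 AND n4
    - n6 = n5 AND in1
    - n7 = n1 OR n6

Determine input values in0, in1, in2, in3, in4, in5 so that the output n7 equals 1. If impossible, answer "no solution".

Check with in0=1, in1=1, in2=0, in3=1, in4=1, in5=1:
n1 = in0 NOR in4 = 1 NOR 1 = 0
n2 = in2 XOR n1 = 0 XOR 0 = 0
n3 = n2 OR n1 = 0 OR 0 = 0
n4 = in3 XOR n3 = 1 XOR 0 = 1
n5 = in5 AND n4 = 1 AND 1 = 1
n6 = n5 AND in1 = 1 AND 1 = 1
n7 = n1 OR n6 = 0 OR 1 = 1
So n7 = 1 as required.

in0=1, in1=1, in2=0, in3=1, in4=1, in5=1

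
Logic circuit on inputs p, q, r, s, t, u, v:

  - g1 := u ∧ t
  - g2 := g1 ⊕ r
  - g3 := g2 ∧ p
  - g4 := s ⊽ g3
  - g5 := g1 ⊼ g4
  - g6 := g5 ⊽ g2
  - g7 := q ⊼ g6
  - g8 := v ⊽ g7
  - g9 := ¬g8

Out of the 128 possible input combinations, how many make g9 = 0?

2

g9 = ¬g8 must be 0, so g8 = 1.
Satisfying assignments:
  p=0, q=1, r=1, s=0, t=1, u=1, v=0
  p=1, q=1, r=1, s=0, t=1, u=1, v=0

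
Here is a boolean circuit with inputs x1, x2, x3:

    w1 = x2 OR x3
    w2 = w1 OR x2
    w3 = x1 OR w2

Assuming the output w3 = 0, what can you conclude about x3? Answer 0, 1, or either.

0

w3 = x1 OR w2 must be 0, so both x1 = 0 and w2 = 0.
w2 = w1 OR x2 must be 0, so both w1 = 0 and x2 = 0.
w1 = x2 OR x3 must be 0, so both x2 = 0 and x3 = 0.
Every assignment with w3 = 0 has x3 = 0; there are 1 such assignment(s).
  x1=0, x2=0, x3=0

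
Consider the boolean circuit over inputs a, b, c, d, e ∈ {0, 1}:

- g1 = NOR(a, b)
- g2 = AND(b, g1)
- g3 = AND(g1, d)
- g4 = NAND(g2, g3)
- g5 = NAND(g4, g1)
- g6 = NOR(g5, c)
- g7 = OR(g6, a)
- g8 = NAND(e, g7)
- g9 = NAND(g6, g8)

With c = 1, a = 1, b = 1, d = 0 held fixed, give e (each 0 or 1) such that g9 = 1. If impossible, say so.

g9 = NAND(g6, g8) must be 1, so at least one of g6, g8 is 0.
Check with c = 1, a = 1, b = 1, d = 0 and e=0:
g1 = NOR(a, b) = NOR(1, 1) = 0
g2 = AND(b, g1) = AND(1, 0) = 0
g3 = AND(g1, d) = AND(0, 0) = 0
g4 = NAND(g2, g3) = NAND(0, 0) = 1
g5 = NAND(g4, g1) = NAND(1, 0) = 1
g6 = NOR(g5, c) = NOR(1, 1) = 0
g7 = OR(g6, a) = OR(0, 1) = 1
g8 = NAND(e, g7) = NAND(0, 1) = 1
g9 = NAND(g6, g8) = NAND(0, 1) = 1
So g9 = 1.

e=0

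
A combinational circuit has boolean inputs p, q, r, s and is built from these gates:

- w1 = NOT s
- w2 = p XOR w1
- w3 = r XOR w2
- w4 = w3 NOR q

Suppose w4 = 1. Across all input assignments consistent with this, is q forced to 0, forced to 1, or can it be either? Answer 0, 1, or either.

0

w4 = w3 NOR q must be 1, so both w3 = 0 and q = 0.
Every assignment with w4 = 1 has q = 0; there are 4 such assignment(s).
  p=0, q=0, r=0, s=1
  p=0, q=0, r=1, s=0
  p=1, q=0, r=0, s=0
  p=1, q=0, r=1, s=1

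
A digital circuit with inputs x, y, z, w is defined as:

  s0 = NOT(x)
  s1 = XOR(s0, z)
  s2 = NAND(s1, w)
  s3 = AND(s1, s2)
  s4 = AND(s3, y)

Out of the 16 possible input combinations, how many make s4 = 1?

2

s4 = AND(s3, y) must be 1, so both s3 = 1 and y = 1.
s3 = AND(s1, s2) must be 1, so both s1 = 1 and s2 = 1.
s1 = XOR(s0, z) must be 1, so s0 and z differ.
Satisfying assignments:
  x=0, y=1, z=0, w=0
  x=1, y=1, z=1, w=0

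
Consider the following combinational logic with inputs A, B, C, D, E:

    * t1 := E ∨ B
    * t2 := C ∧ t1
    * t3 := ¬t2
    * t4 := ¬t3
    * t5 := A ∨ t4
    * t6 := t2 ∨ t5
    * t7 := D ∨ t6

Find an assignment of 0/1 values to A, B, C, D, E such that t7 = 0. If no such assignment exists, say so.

A=0, B=1, C=0, D=0, E=1

t7 = D ∨ t6 must be 0, so both D = 0 and t6 = 0.
t6 = t2 ∨ t5 must be 0, so both t2 = 0 and t5 = 0.
Check with A=0, B=1, C=0, D=0, E=1:
t1 = E ∨ B = 1 ∨ 1 = 1
t2 = C ∧ t1 = 0 ∧ 1 = 0
t3 = ¬t2 = ¬0 = 1
t4 = ¬t3 = ¬1 = 0
t5 = A ∨ t4 = 0 ∨ 0 = 0
t6 = t2 ∨ t5 = 0 ∨ 0 = 0
t7 = D ∨ t6 = 0 ∨ 0 = 0
So t7 = 0 as required.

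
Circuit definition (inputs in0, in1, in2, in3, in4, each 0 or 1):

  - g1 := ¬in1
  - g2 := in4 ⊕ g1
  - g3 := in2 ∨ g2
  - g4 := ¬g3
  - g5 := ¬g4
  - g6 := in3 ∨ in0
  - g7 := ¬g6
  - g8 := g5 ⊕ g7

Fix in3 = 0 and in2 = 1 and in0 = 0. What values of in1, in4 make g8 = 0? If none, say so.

Check with in3 = 0 and in2 = 1 and in0 = 0 and in1=1, in4=1:
g1 = ¬in1 = ¬1 = 0
g2 = in4 ⊕ g1 = 1 ⊕ 0 = 1
g3 = in2 ∨ g2 = 1 ∨ 1 = 1
g4 = ¬g3 = ¬1 = 0
g5 = ¬g4 = ¬0 = 1
g6 = in3 ∨ in0 = 0 ∨ 0 = 0
g7 = ¬g6 = ¬0 = 1
g8 = g5 ⊕ g7 = 1 ⊕ 1 = 0
So g8 = 0.

in1=1, in4=1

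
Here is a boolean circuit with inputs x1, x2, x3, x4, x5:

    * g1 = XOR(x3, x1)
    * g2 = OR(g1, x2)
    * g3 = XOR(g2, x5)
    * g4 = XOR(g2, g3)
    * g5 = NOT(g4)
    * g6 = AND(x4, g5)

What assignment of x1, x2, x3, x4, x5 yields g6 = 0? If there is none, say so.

Check with x1=0 x2=1 x3=0 x4=0 x5=0:
g1 = XOR(x3, x1) = XOR(0, 0) = 0
g2 = OR(g1, x2) = OR(0, 1) = 1
g3 = XOR(g2, x5) = XOR(1, 0) = 1
g4 = XOR(g2, g3) = XOR(1, 1) = 0
g5 = NOT(g4) = NOT 0 = 1
g6 = AND(x4, g5) = AND(0, 1) = 0
So g6 = 0 as required.

x1=0 x2=1 x3=0 x4=0 x5=0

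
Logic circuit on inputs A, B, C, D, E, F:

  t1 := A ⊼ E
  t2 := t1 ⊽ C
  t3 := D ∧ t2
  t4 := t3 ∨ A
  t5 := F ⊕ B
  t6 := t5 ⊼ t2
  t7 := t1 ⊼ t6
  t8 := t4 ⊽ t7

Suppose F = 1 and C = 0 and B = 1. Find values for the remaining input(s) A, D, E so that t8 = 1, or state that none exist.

A=0, D=0, E=0

Check with F = 1 and C = 0 and B = 1 and A=0, D=0, E=0:
t1 = A ⊼ E = 0 ⊼ 0 = 1
t2 = t1 ⊽ C = 1 ⊽ 0 = 0
t3 = D ∧ t2 = 0 ∧ 0 = 0
t4 = t3 ∨ A = 0 ∨ 0 = 0
t5 = F ⊕ B = 1 ⊕ 1 = 0
t6 = t5 ⊼ t2 = 0 ⊼ 0 = 1
t7 = t1 ⊼ t6 = 1 ⊼ 1 = 0
t8 = t4 ⊽ t7 = 0 ⊽ 0 = 1
So t8 = 1.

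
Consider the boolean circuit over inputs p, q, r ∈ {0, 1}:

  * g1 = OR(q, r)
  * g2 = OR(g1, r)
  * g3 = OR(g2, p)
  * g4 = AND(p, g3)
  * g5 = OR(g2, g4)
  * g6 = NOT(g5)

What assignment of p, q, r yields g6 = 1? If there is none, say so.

Check with p=0, q=0, r=0:
g1 = OR(q, r) = OR(0, 0) = 0
g2 = OR(g1, r) = OR(0, 0) = 0
g3 = OR(g2, p) = OR(0, 0) = 0
g4 = AND(p, g3) = AND(0, 0) = 0
g5 = OR(g2, g4) = OR(0, 0) = 0
g6 = NOT(g5) = NOT 0 = 1
So g6 = 1 as required.

p=0, q=0, r=0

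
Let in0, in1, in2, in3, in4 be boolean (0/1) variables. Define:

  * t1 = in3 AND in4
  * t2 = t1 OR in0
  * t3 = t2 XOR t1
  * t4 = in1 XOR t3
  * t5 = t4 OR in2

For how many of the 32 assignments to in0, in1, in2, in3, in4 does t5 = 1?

24

t5 = t4 OR in2 must be 1, so at least one of t4, in2 is 1.
Enumerating the 32 input combinations, 24 give t5 = 1 and 8 give t5 = 0.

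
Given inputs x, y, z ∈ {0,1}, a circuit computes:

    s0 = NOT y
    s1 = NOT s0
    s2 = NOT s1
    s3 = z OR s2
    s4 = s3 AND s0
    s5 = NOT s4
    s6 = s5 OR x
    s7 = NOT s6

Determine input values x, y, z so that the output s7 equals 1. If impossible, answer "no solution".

x=0, y=0, z=1

s7 = NOT s6 must be 1, so s6 = 0.
s6 = s5 OR x must be 0, so both s5 = 0 and x = 0.
s5 = NOT s4 must be 0, so s4 = 1.
Check with x=0, y=0, z=1:
s0 = NOT y = NOT 0 = 1
s1 = NOT s0 = NOT 1 = 0
s2 = NOT s1 = NOT 0 = 1
s3 = z OR s2 = 1 OR 1 = 1
s4 = s3 AND s0 = 1 AND 1 = 1
s5 = NOT s4 = NOT 1 = 0
s6 = s5 OR x = 0 OR 0 = 0
s7 = NOT s6 = NOT 0 = 1
So s7 = 1 as required.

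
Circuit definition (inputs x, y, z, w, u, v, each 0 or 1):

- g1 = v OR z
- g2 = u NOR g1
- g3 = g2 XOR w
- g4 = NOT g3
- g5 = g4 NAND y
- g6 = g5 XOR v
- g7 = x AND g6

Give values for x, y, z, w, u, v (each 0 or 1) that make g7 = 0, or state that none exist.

x=0 y=1 z=1 w=0 u=0 v=1

Check with x=0 y=1 z=1 w=0 u=0 v=1:
g1 = v OR z = 1 OR 1 = 1
g2 = u NOR g1 = 0 NOR 1 = 0
g3 = g2 XOR w = 0 XOR 0 = 0
g4 = NOT g3 = NOT 0 = 1
g5 = g4 NAND y = 1 NAND 1 = 0
g6 = g5 XOR v = 0 XOR 1 = 1
g7 = x AND g6 = 0 AND 1 = 0
So g7 = 0 as required.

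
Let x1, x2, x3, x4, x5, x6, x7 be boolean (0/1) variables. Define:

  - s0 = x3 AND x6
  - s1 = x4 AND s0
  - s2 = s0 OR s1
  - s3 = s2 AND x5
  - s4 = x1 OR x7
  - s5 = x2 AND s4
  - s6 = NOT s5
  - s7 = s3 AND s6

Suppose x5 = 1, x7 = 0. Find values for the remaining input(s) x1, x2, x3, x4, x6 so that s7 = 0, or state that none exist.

s7 = s3 AND s6 must be 0, so at least one of s3, s6 is 0.
Check with x5 = 1, x7 = 0 and x1=0, x2=1, x3=0, x4=0, x6=1:
s0 = x3 AND x6 = 0 AND 1 = 0
s1 = x4 AND s0 = 0 AND 0 = 0
s2 = s0 OR s1 = 0 OR 0 = 0
s3 = s2 AND x5 = 0 AND 1 = 0
s4 = x1 OR x7 = 0 OR 0 = 0
s5 = x2 AND s4 = 1 AND 0 = 0
s6 = NOT s5 = NOT 0 = 1
s7 = s3 AND s6 = 0 AND 1 = 0
So s7 = 0.

x1=0, x2=1, x3=0, x4=0, x6=1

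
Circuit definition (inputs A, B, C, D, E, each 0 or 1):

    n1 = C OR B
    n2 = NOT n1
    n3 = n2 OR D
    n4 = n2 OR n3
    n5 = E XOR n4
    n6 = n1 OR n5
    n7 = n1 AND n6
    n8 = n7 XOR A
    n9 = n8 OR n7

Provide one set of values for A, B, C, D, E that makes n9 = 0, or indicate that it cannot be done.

Check with A=0, B=0, C=0, D=1, E=1:
n1 = C OR B = 0 OR 0 = 0
n2 = NOT n1 = NOT 0 = 1
n3 = n2 OR D = 1 OR 1 = 1
n4 = n2 OR n3 = 1 OR 1 = 1
n5 = E XOR n4 = 1 XOR 1 = 0
n6 = n1 OR n5 = 0 OR 0 = 0
n7 = n1 AND n6 = 0 AND 0 = 0
n8 = n7 XOR A = 0 XOR 0 = 0
n9 = n8 OR n7 = 0 OR 0 = 0
So n9 = 0 as required.

A=0, B=0, C=0, D=1, E=1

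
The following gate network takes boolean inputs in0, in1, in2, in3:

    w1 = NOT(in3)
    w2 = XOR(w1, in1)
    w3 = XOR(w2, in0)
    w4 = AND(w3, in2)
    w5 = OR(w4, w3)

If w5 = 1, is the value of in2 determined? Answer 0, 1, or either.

either

Both values of in2 occur among assignments with w5 = 1:
  in2=0: in0=0, in1=0, in2=0, in3=0
  in2=1: in0=0, in1=0, in2=1, in3=0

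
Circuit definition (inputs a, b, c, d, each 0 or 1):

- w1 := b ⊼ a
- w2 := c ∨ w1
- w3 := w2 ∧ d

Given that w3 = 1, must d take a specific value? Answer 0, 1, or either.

w3 = w2 ∧ d must be 1, so both w2 = 1 and d = 1.
w2 = c ∨ w1 must be 1, so at least one of c, w1 is 1.
Every assignment with w3 = 1 has d = 1; there are 7 such assignment(s).

1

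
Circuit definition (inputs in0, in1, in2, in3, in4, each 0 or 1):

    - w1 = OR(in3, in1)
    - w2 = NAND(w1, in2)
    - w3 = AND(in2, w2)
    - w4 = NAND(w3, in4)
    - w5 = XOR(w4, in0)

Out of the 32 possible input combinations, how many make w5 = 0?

16

w5 = XOR(w4, in0) must be 0, so w4 and in0 are equal.
Enumerating the 32 input combinations, 16 give w5 = 0 and 16 give w5 = 1.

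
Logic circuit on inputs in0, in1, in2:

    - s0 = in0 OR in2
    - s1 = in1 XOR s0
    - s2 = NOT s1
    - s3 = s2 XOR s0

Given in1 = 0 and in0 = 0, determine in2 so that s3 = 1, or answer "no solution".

in2=1

s3 = s2 XOR s0 must be 1, so s2 and s0 differ.
Check with in1 = 0 and in0 = 0 and in2=1:
s0 = in0 OR in2 = 0 OR 1 = 1
s1 = in1 XOR s0 = 0 XOR 1 = 1
s2 = NOT s1 = NOT 1 = 0
s3 = s2 XOR s0 = 0 XOR 1 = 1
So s3 = 1.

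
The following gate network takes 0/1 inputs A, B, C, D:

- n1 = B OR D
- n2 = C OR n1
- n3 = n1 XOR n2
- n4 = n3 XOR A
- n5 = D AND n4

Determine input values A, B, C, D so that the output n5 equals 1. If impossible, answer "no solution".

A=1 B=0 C=1 D=1

Check with A=1 B=0 C=1 D=1:
n1 = B OR D = 0 OR 1 = 1
n2 = C OR n1 = 1 OR 1 = 1
n3 = n1 XOR n2 = 1 XOR 1 = 0
n4 = n3 XOR A = 0 XOR 1 = 1
n5 = D AND n4 = 1 AND 1 = 1
So n5 = 1 as required.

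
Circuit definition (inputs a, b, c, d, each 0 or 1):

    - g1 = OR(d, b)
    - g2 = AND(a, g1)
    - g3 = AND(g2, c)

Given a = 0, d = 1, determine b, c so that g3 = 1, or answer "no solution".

no solution exists

With a = 0, d = 1 fixed, none of the 4 settings of b, c give g3 = 1.
For example, with b=1, c=1:
g1 = OR(d, b) = OR(1, 1) = 1
g2 = AND(a, g1) = AND(0, 1) = 0
g3 = AND(g2, c) = AND(0, 1) = 0
giving g3 = 0 ≠ 1.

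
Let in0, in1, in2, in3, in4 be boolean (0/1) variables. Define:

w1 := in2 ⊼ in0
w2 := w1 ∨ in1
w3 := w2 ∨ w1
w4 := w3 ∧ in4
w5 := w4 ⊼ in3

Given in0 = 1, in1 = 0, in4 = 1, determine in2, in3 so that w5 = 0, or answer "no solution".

Check with in0 = 1, in1 = 0, in4 = 1 and in2=0, in3=1:
w1 = in2 ⊼ in0 = 0 ⊼ 1 = 1
w2 = w1 ∨ in1 = 1 ∨ 0 = 1
w3 = w2 ∨ w1 = 1 ∨ 1 = 1
w4 = w3 ∧ in4 = 1 ∧ 1 = 1
w5 = w4 ⊼ in3 = 1 ⊼ 1 = 0
So w5 = 0.

in2=0 in3=1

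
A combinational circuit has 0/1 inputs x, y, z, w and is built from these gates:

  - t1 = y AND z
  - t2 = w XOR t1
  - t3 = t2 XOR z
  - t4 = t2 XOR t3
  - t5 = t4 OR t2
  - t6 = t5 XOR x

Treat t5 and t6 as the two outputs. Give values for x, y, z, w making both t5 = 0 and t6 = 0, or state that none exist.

x=0 y=0 z=0 w=0

Check with x=0 y=0 z=0 w=0:
t1 = y AND z = 0 AND 0 = 0
t2 = w XOR t1 = 0 XOR 0 = 0
t3 = t2 XOR z = 0 XOR 0 = 0
t4 = t2 XOR t3 = 0 XOR 0 = 0
t5 = t4 OR t2 = 0 OR 0 = 0
t6 = t5 XOR x = 0 XOR 0 = 0
So t5 = 0 and t6 = 0.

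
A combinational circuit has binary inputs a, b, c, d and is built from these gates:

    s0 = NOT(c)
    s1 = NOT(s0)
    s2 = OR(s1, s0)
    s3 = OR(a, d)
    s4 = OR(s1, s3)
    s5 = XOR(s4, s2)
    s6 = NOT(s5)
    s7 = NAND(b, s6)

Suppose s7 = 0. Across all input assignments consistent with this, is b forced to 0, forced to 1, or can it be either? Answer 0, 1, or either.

s7 = NAND(b, s6) must be 0, so both b = 1 and s6 = 1.
s6 = NOT(s5) must be 1, so s5 = 0.
Every assignment with s7 = 0 has b = 1; there are 7 such assignment(s).

1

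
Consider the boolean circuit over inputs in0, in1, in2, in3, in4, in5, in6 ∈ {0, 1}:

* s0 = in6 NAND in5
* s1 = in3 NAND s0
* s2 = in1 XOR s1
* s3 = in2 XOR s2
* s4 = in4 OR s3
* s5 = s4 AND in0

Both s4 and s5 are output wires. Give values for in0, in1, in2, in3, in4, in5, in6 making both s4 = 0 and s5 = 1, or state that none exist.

no solution exists

Across all 128 input combinations, none give both s4 = 0 and s5 = 1.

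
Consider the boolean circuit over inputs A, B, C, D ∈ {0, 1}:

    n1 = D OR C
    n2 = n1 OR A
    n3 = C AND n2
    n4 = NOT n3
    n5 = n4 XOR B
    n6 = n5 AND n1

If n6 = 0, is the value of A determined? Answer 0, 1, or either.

either

Both values of A occur among assignments with n6 = 0:
  A=0: A=0, B=0, C=0, D=0
  A=1: A=1, B=0, C=0, D=0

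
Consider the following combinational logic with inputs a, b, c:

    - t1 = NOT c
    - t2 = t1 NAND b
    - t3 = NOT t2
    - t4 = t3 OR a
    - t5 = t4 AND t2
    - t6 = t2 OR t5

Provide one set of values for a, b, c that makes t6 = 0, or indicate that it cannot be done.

a=1 b=1 c=0

t6 = t2 OR t5 must be 0, so both t2 = 0 and t5 = 0.
t2 = t1 NAND b must be 0, so both t1 = 1 and b = 1.
t5 = t4 AND t2 must be 0, so at least one of t4, t2 is 0.
Check with a=1 b=1 c=0:
t1 = NOT c = NOT 0 = 1
t2 = t1 NAND b = 1 NAND 1 = 0
t3 = NOT t2 = NOT 0 = 1
t4 = t3 OR a = 1 OR 1 = 1
t5 = t4 AND t2 = 1 AND 0 = 0
t6 = t2 OR t5 = 0 OR 0 = 0
So t6 = 0 as required.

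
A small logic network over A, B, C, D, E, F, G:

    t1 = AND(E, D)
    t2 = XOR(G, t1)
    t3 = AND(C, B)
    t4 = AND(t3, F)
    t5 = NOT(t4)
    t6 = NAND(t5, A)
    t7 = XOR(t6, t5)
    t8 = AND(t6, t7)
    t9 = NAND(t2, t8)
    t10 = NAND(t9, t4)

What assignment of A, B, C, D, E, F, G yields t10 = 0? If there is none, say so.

t10 = NAND(t9, t4) must be 0, so both t9 = 1 and t4 = 1.
Check with A=0, B=1, C=1, D=0, E=1, F=1, G=0:
t1 = AND(E, D) = AND(1, 0) = 0
t2 = XOR(G, t1) = XOR(0, 0) = 0
t3 = AND(C, B) = AND(1, 1) = 1
t4 = AND(t3, F) = AND(1, 1) = 1
t5 = NOT(t4) = NOT 1 = 0
t6 = NAND(t5, A) = NAND(0, 0) = 1
t7 = XOR(t6, t5) = XOR(1, 0) = 1
t8 = AND(t6, t7) = AND(1, 1) = 1
t9 = NAND(t2, t8) = NAND(0, 1) = 1
t10 = NAND(t9, t4) = NAND(1, 1) = 0
So t10 = 0 as required.

A=0, B=1, C=1, D=0, E=1, F=1, G=0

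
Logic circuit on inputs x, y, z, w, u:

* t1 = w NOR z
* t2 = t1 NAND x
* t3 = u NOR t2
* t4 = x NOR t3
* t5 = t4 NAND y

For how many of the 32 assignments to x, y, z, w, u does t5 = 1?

t5 = t4 NAND y must be 1, so at least one of t4, y is 0.
Enumerating the 32 input combinations, 24 give t5 = 1 and 8 give t5 = 0.

24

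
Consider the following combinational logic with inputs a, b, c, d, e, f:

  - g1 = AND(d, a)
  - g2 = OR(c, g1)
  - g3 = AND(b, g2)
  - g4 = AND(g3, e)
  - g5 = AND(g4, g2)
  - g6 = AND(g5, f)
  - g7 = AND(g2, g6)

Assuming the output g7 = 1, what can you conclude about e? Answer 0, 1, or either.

1

g7 = AND(g2, g6) must be 1, so both g2 = 1 and g6 = 1.
g2 = OR(c, g1) must be 1, so at least one of c, g1 is 1.
g6 = AND(g5, f) must be 1, so both g5 = 1 and f = 1.
Every assignment with g7 = 1 has e = 1; there are 5 such assignment(s).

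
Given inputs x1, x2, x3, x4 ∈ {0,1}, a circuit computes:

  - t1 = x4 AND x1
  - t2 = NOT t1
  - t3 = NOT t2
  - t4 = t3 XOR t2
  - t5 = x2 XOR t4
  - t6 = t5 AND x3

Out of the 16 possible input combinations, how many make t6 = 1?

4

t6 = t5 AND x3 must be 1, so both t5 = 1 and x3 = 1.
t5 = x2 XOR t4 must be 1, so x2 and t4 differ.
Satisfying assignments:
  x1=0, x2=0, x3=1, x4=0
  x1=0, x2=0, x3=1, x4=1
  x1=1, x2=0, x3=1, x4=0
  x1=1, x2=0, x3=1, x4=1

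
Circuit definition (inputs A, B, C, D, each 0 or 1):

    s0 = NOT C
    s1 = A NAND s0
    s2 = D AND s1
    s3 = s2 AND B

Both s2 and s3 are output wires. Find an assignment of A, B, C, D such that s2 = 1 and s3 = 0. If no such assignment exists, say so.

A=0 B=0 C=1 D=1

Check with A=0 B=0 C=1 D=1:
s0 = NOT C = NOT 1 = 0
s1 = A NAND s0 = 0 NAND 0 = 1
s2 = D AND s1 = 1 AND 1 = 1
s3 = s2 AND B = 1 AND 0 = 0
So s2 = 1 and s3 = 0.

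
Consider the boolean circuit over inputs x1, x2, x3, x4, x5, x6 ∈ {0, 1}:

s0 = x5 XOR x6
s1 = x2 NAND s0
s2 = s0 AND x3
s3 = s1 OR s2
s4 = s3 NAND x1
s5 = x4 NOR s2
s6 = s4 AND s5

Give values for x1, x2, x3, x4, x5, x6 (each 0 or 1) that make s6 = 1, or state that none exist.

s6 = s4 AND s5 must be 1, so both s4 = 1 and s5 = 1.
s4 = s3 NAND x1 must be 1, so at least one of s3, x1 is 0.
s5 = x4 NOR s2 must be 1, so both x4 = 0 and s2 = 0.
Check with x1=0 x2=1 x3=0 x4=0 x5=0 x6=0:
s0 = x5 XOR x6 = 0 XOR 0 = 0
s1 = x2 NAND s0 = 1 NAND 0 = 1
s2 = s0 AND x3 = 0 AND 0 = 0
s3 = s1 OR s2 = 1 OR 0 = 1
s4 = s3 NAND x1 = 1 NAND 0 = 1
s5 = x4 NOR s2 = 0 NOR 0 = 1
s6 = s4 AND s5 = 1 AND 1 = 1
So s6 = 1 as required.

x1=0 x2=1 x3=0 x4=0 x5=0 x6=0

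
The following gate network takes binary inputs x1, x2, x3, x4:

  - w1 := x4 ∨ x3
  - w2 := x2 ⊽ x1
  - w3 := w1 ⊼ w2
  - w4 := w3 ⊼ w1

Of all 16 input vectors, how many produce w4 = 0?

w4 = w3 ⊼ w1 must be 0, so both w3 = 1 and w1 = 1.
w3 = w1 ⊼ w2 must be 1, so at least one of w1, w2 is 0.
w1 = x4 ∨ x3 must be 1, so at least one of x4, x3 is 1.
Enumerating the 16 input combinations, 9 give w4 = 0 and 7 give w4 = 1.

9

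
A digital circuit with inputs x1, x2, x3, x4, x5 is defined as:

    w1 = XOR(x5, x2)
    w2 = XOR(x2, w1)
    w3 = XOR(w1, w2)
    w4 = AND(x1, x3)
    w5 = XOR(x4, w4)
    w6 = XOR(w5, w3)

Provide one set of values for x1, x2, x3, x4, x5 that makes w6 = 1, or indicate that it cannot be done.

x1=0, x2=0, x3=0, x4=1, x5=1

w6 = XOR(w5, w3) must be 1, so w5 and w3 differ.
Check with x1=0, x2=0, x3=0, x4=1, x5=1:
w1 = XOR(x5, x2) = XOR(1, 0) = 1
w2 = XOR(x2, w1) = XOR(0, 1) = 1
w3 = XOR(w1, w2) = XOR(1, 1) = 0
w4 = AND(x1, x3) = AND(0, 0) = 0
w5 = XOR(x4, w4) = XOR(1, 0) = 1
w6 = XOR(w5, w3) = XOR(1, 0) = 1
So w6 = 1 as required.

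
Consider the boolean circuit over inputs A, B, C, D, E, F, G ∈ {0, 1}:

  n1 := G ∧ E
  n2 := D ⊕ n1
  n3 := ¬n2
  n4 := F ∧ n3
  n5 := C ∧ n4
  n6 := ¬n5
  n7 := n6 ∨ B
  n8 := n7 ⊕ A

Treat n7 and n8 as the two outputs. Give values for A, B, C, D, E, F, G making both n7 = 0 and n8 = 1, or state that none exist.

Check with A=1, B=0, C=1, D=0, E=0, F=1, G=1:
n1 = G ∧ E = 1 ∧ 0 = 0
n2 = D ⊕ n1 = 0 ⊕ 0 = 0
n3 = ¬n2 = ¬0 = 1
n4 = F ∧ n3 = 1 ∧ 1 = 1
n5 = C ∧ n4 = 1 ∧ 1 = 1
n6 = ¬n5 = ¬1 = 0
n7 = n6 ∨ B = 0 ∨ 0 = 0
n8 = n7 ⊕ A = 0 ⊕ 1 = 1
So n7 = 0 and n8 = 1.

A=1, B=0, C=1, D=0, E=0, F=1, G=1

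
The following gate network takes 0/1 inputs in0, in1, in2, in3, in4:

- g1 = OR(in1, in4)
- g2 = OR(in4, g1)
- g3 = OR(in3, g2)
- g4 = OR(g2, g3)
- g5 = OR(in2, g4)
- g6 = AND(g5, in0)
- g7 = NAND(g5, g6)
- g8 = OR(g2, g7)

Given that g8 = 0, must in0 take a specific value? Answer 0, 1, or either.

1

g8 = OR(g2, g7) must be 0, so both g2 = 0 and g7 = 0.
Every assignment with g8 = 0 has in0 = 1; there are 3 such assignment(s).
  in0=1, in1=0, in2=0, in3=1, in4=0
  in0=1, in1=0, in2=1, in3=0, in4=0
  in0=1, in1=0, in2=1, in3=1, in4=0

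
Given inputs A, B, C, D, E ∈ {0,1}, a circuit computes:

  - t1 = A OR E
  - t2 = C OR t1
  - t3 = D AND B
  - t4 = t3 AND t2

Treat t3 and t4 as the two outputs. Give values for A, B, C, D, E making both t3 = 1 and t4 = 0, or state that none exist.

Check with A=0, B=1, C=0, D=1, E=0:
t1 = A OR E = 0 OR 0 = 0
t2 = C OR t1 = 0 OR 0 = 0
t3 = D AND B = 1 AND 1 = 1
t4 = t3 AND t2 = 1 AND 0 = 0
So t3 = 1 and t4 = 0.

A=0, B=1, C=0, D=1, E=0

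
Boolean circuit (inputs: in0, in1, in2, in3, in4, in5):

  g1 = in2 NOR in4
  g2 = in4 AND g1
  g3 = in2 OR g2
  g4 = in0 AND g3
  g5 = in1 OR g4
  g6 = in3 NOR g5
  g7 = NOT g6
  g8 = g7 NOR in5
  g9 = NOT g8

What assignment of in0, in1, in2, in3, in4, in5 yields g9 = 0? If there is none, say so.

in0=1 in1=0 in2=0 in3=0 in4=0 in5=0

g9 = NOT g8 must be 0, so g8 = 1.
Check with in0=1 in1=0 in2=0 in3=0 in4=0 in5=0:
g1 = in2 NOR in4 = 0 NOR 0 = 1
g2 = in4 AND g1 = 0 AND 1 = 0
g3 = in2 OR g2 = 0 OR 0 = 0
g4 = in0 AND g3 = 1 AND 0 = 0
g5 = in1 OR g4 = 0 OR 0 = 0
g6 = in3 NOR g5 = 0 NOR 0 = 1
g7 = NOT g6 = NOT 1 = 0
g8 = g7 NOR in5 = 0 NOR 0 = 1
g9 = NOT g8 = NOT 1 = 0
So g9 = 0 as required.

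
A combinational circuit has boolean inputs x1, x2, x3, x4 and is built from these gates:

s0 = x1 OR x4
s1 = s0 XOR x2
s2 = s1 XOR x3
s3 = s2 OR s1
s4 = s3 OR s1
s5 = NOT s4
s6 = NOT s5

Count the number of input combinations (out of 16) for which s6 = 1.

12

s6 = NOT s5 must be 1, so s5 = 0.
s5 = NOT s4 must be 0, so s4 = 1.
s4 = s3 OR s1 must be 1, so at least one of s3, s1 is 1.
Enumerating the 16 input combinations, 12 give s6 = 1 and 4 give s6 = 0.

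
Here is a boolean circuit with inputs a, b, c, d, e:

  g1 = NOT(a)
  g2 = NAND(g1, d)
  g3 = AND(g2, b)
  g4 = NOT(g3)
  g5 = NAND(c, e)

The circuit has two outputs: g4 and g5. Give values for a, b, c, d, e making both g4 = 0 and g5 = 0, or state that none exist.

Check with a=0 b=1 c=1 d=0 e=1:
g1 = NOT(a) = NOT 0 = 1
g2 = NAND(g1, d) = NAND(1, 0) = 1
g3 = AND(g2, b) = AND(1, 1) = 1
g4 = NOT(g3) = NOT 1 = 0
g5 = NAND(c, e) = NAND(1, 1) = 0
So g4 = 0 and g5 = 0.

a=0 b=1 c=1 d=0 e=1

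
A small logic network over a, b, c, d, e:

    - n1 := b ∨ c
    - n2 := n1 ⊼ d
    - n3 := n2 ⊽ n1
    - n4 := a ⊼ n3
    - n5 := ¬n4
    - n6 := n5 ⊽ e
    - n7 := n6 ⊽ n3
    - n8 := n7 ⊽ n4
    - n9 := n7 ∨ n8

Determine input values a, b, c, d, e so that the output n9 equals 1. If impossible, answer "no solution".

n9 = n7 ∨ n8 must be 1, so at least one of n7, n8 is 1.
Check with a=0 b=1 c=0 d=1 e=1:
n1 = b ∨ c = 1 ∨ 0 = 1
n2 = n1 ⊼ d = 1 ⊼ 1 = 0
n3 = n2 ⊽ n1 = 0 ⊽ 1 = 0
n4 = a ⊼ n3 = 0 ⊼ 0 = 1
n5 = ¬n4 = ¬1 = 0
n6 = n5 ⊽ e = 0 ⊽ 1 = 0
n7 = n6 ⊽ n3 = 0 ⊽ 0 = 1
n8 = n7 ⊽ n4 = 1 ⊽ 1 = 0
n9 = n7 ∨ n8 = 1 ∨ 0 = 1
So n9 = 1 as required.

a=0 b=1 c=0 d=1 e=1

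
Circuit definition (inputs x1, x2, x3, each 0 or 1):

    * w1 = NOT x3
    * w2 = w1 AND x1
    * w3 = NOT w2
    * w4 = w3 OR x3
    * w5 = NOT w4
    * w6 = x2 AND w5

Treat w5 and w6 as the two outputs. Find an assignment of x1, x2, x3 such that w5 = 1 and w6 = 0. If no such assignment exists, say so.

Check with x1=1 x2=0 x3=0:
w1 = NOT x3 = NOT 0 = 1
w2 = w1 AND x1 = 1 AND 1 = 1
w3 = NOT w2 = NOT 1 = 0
w4 = w3 OR x3 = 0 OR 0 = 0
w5 = NOT w4 = NOT 0 = 1
w6 = x2 AND w5 = 0 AND 1 = 0
So w5 = 1 and w6 = 0.

x1=1 x2=0 x3=0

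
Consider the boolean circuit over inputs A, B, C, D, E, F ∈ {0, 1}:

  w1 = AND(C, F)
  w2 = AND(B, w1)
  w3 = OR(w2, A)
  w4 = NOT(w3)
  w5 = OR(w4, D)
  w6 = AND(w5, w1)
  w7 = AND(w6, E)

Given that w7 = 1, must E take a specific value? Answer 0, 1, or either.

w7 = AND(w6, E) must be 1, so both w6 = 1 and E = 1.
Every assignment with w7 = 1 has E = 1; there are 5 such assignment(s).

1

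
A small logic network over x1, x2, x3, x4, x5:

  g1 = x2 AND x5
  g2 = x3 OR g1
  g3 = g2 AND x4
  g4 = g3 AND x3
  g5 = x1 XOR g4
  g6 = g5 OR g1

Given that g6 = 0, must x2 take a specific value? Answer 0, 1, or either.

Both values of x2 occur among assignments with g6 = 0:
  x2=0: x1=0, x2=0, x3=0, x4=0, x5=0
  x2=1: x1=0, x2=1, x3=0, x4=0, x5=0

either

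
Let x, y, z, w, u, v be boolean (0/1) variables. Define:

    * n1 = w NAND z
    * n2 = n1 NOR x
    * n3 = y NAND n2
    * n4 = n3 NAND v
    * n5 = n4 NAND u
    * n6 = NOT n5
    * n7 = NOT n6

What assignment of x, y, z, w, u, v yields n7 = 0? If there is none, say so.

x=0, y=0, z=0, w=1, u=1, v=0

n7 = NOT n6 must be 0, so n6 = 1.
n6 = NOT n5 must be 1, so n5 = 0.
Check with x=0, y=0, z=0, w=1, u=1, v=0:
n1 = w NAND z = 1 NAND 0 = 1
n2 = n1 NOR x = 1 NOR 0 = 0
n3 = y NAND n2 = 0 NAND 0 = 1
n4 = n3 NAND v = 1 NAND 0 = 1
n5 = n4 NAND u = 1 NAND 1 = 0
n6 = NOT n5 = NOT 0 = 1
n7 = NOT n6 = NOT 1 = 0
So n7 = 0 as required.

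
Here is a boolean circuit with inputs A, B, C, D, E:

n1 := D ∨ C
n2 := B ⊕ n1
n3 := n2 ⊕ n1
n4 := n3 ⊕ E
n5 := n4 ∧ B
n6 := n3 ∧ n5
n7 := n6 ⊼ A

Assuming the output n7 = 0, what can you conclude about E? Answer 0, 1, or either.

n7 = n6 ⊼ A must be 0, so both n6 = 1 and A = 1.
n6 = n3 ∧ n5 must be 1, so both n3 = 1 and n5 = 1.
n3 = n2 ⊕ n1 must be 1, so n2 and n1 differ.
Every assignment with n7 = 0 has E = 0; there are 4 such assignment(s).
  A=1, B=1, C=0, D=0, E=0
  A=1, B=1, C=0, D=1, E=0
  A=1, B=1, C=1, D=0, E=0
  A=1, B=1, C=1, D=1, E=0

0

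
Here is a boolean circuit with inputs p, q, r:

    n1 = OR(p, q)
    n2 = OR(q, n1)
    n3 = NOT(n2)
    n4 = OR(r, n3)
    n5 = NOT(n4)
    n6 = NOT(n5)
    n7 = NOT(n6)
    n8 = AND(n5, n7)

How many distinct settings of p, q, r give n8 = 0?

n8 = AND(n5, n7) must be 0, so at least one of n5, n7 is 0.
Satisfying assignments:
  p=0, q=0, r=0
  p=0, q=0, r=1
  p=0, q=1, r=1
  p=1, q=0, r=1
  p=1, q=1, r=1

5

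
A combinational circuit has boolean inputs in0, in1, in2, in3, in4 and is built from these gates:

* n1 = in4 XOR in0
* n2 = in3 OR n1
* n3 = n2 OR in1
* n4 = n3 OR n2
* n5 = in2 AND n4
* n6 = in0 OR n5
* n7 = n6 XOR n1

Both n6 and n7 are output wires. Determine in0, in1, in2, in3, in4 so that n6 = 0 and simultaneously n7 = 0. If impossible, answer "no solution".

Check with in0=0 in1=1 in2=0 in3=1 in4=0:
n1 = in4 XOR in0 = 0 XOR 0 = 0
n2 = in3 OR n1 = 1 OR 0 = 1
n3 = n2 OR in1 = 1 OR 1 = 1
n4 = n3 OR n2 = 1 OR 1 = 1
n5 = in2 AND n4 = 0 AND 1 = 0
n6 = in0 OR n5 = 0 OR 0 = 0
n7 = n6 XOR n1 = 0 XOR 0 = 0
So n6 = 0 and n7 = 0.

in0=0 in1=1 in2=0 in3=1 in4=0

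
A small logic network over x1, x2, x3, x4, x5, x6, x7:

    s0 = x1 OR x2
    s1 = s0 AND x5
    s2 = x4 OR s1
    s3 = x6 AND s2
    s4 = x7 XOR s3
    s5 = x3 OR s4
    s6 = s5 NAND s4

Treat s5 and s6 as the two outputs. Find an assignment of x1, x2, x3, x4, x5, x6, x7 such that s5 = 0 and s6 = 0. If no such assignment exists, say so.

no solution exists

Across all 128 input combinations, none give both s5 = 0 and s6 = 0.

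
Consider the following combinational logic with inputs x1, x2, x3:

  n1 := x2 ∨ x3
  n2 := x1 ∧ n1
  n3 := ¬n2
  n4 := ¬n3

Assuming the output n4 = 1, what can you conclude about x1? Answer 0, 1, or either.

1

n4 = ¬n3 must be 1, so n3 = 0.
n3 = ¬n2 must be 0, so n2 = 1.
Every assignment with n4 = 1 has x1 = 1; there are 3 such assignment(s).
  x1=1, x2=0, x3=1
  x1=1, x2=1, x3=0
  x1=1, x2=1, x3=1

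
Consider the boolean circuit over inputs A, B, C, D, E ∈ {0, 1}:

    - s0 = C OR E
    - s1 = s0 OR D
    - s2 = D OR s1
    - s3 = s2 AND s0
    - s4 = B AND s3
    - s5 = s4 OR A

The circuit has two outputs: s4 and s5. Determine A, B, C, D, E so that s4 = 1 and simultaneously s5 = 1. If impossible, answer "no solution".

A=0 B=1 C=0 D=1 E=1

Check with A=0 B=1 C=0 D=1 E=1:
s0 = C OR E = 0 OR 1 = 1
s1 = s0 OR D = 1 OR 1 = 1
s2 = D OR s1 = 1 OR 1 = 1
s3 = s2 AND s0 = 1 AND 1 = 1
s4 = B AND s3 = 1 AND 1 = 1
s5 = s4 OR A = 1 OR 0 = 1
So s4 = 1 and s5 = 1.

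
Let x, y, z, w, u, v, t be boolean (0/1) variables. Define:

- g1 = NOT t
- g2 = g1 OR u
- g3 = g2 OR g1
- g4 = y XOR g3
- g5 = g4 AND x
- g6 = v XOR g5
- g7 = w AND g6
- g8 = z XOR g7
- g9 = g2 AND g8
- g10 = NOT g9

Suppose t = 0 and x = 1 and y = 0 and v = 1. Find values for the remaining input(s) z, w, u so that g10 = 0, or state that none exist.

Check with t = 0 and x = 1 and y = 0 and v = 1 and z=1, w=1, u=1:
g1 = NOT t = NOT 0 = 1
g2 = g1 OR u = 1 OR 1 = 1
g3 = g2 OR g1 = 1 OR 1 = 1
g4 = y XOR g3 = 0 XOR 1 = 1
g5 = g4 AND x = 1 AND 1 = 1
g6 = v XOR g5 = 1 XOR 1 = 0
g7 = w AND g6 = 1 AND 0 = 0
g8 = z XOR g7 = 1 XOR 0 = 1
g9 = g2 AND g8 = 1 AND 1 = 1
g10 = NOT g9 = NOT 1 = 0
So g10 = 0.

z=1, w=1, u=1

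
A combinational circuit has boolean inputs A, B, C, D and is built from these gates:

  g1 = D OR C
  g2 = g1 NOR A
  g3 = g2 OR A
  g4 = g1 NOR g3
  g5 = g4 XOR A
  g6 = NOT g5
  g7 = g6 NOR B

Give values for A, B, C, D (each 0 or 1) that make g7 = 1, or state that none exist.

A=1, B=0, C=1, D=0

g7 = g6 NOR B must be 1, so both g6 = 0 and B = 0.
g6 = NOT g5 must be 0, so g5 = 1.
Check with A=1, B=0, C=1, D=0:
g1 = D OR C = 0 OR 1 = 1
g2 = g1 NOR A = 1 NOR 1 = 0
g3 = g2 OR A = 0 OR 1 = 1
g4 = g1 NOR g3 = 1 NOR 1 = 0
g5 = g4 XOR A = 0 XOR 1 = 1
g6 = NOT g5 = NOT 1 = 0
g7 = g6 NOR B = 0 NOR 0 = 1
So g7 = 1 as required.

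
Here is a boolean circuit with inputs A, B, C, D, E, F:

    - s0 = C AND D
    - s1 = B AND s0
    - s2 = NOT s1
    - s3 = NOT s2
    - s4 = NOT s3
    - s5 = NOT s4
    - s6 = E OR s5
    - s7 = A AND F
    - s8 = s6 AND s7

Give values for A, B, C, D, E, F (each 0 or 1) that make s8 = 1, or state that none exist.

s8 = s6 AND s7 must be 1, so both s6 = 1 and s7 = 1.
s6 = E OR s5 must be 1, so at least one of E, s5 is 1.
s7 = A AND F must be 1, so both A = 1 and F = 1.
Check with A=1, B=1, C=0, D=0, E=1, F=1:
s0 = C AND D = 0 AND 0 = 0
s1 = B AND s0 = 1 AND 0 = 0
s2 = NOT s1 = NOT 0 = 1
s3 = NOT s2 = NOT 1 = 0
s4 = NOT s3 = NOT 0 = 1
s5 = NOT s4 = NOT 1 = 0
s6 = E OR s5 = 1 OR 0 = 1
s7 = A AND F = 1 AND 1 = 1
s8 = s6 AND s7 = 1 AND 1 = 1
So s8 = 1 as required.

A=1, B=1, C=0, D=0, E=1, F=1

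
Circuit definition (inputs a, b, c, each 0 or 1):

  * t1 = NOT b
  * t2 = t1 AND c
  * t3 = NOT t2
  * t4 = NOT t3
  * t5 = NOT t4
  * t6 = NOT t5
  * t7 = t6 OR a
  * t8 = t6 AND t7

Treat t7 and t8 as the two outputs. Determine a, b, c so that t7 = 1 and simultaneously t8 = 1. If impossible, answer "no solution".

a=0 b=0 c=1

Check with a=0 b=0 c=1:
t1 = NOT b = NOT 0 = 1
t2 = t1 AND c = 1 AND 1 = 1
t3 = NOT t2 = NOT 1 = 0
t4 = NOT t3 = NOT 0 = 1
t5 = NOT t4 = NOT 1 = 0
t6 = NOT t5 = NOT 0 = 1
t7 = t6 OR a = 1 OR 0 = 1
t8 = t6 AND t7 = 1 AND 1 = 1
So t7 = 1 and t8 = 1.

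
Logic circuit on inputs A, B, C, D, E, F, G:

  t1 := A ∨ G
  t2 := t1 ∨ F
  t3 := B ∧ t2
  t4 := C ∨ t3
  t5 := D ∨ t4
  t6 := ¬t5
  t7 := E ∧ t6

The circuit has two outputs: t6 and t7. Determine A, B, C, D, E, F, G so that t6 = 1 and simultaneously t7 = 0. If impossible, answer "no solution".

A=0, B=0, C=0, D=0, E=0, F=1, G=0

Check with A=0, B=0, C=0, D=0, E=0, F=1, G=0:
t1 = A ∨ G = 0 ∨ 0 = 0
t2 = t1 ∨ F = 0 ∨ 1 = 1
t3 = B ∧ t2 = 0 ∧ 1 = 0
t4 = C ∨ t3 = 0 ∨ 0 = 0
t5 = D ∨ t4 = 0 ∨ 0 = 0
t6 = ¬t5 = ¬0 = 1
t7 = E ∧ t6 = 0 ∧ 1 = 0
So t6 = 1 and t7 = 0.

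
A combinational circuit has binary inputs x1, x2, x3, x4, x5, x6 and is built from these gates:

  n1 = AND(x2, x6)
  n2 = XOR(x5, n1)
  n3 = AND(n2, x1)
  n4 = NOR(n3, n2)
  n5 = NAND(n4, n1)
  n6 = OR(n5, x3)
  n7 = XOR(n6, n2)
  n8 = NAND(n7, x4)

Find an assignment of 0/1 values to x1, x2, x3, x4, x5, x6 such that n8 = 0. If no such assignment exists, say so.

x1=0, x2=1, x3=1, x4=1, x5=0, x6=0

Check with x1=0, x2=1, x3=1, x4=1, x5=0, x6=0:
n1 = AND(x2, x6) = AND(1, 0) = 0
n2 = XOR(x5, n1) = XOR(0, 0) = 0
n3 = AND(n2, x1) = AND(0, 0) = 0
n4 = NOR(n3, n2) = NOR(0, 0) = 1
n5 = NAND(n4, n1) = NAND(1, 0) = 1
n6 = OR(n5, x3) = OR(1, 1) = 1
n7 = XOR(n6, n2) = XOR(1, 0) = 1
n8 = NAND(n7, x4) = NAND(1, 1) = 0
So n8 = 0 as required.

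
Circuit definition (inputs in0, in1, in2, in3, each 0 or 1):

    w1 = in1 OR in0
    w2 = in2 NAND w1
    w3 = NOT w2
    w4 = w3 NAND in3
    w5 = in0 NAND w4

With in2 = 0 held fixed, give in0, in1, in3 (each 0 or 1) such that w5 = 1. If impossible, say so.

w5 = in0 NAND w4 must be 1, so at least one of in0, w4 is 0.
Check with in2 = 0 and in0=0, in1=0, in3=0:
w1 = in1 OR in0 = 0 OR 0 = 0
w2 = in2 NAND w1 = 0 NAND 0 = 1
w3 = NOT w2 = NOT 1 = 0
w4 = w3 NAND in3 = 0 NAND 0 = 1
w5 = in0 NAND w4 = 0 NAND 1 = 1
So w5 = 1.

in0=0, in1=0, in3=0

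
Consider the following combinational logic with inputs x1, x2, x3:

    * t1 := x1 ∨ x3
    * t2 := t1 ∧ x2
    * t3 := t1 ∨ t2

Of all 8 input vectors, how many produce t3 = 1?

6

t3 = t1 ∨ t2 must be 1, so at least one of t1, t2 is 1.
Satisfying assignments:
  x1=0, x2=0, x3=1
  x1=0, x2=1, x3=1
  x1=1, x2=0, x3=0
  x1=1, x2=0, x3=1
  x1=1, x2=1, x3=0
  x1=1, x2=1, x3=1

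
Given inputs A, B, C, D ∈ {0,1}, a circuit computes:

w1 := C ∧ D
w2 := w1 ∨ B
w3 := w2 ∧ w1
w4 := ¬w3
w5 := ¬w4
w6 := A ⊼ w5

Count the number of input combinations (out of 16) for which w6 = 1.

14

w6 = A ⊼ w5 must be 1, so at least one of A, w5 is 0.
Enumerating the 16 input combinations, 14 give w6 = 1 and 2 give w6 = 0.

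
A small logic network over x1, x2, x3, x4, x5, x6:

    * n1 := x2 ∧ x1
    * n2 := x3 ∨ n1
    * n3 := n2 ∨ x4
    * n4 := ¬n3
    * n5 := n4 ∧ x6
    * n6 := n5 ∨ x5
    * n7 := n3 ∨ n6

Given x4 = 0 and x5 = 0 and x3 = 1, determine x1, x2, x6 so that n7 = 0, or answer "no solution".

no solution exists

With x4 = 0 and x5 = 0 and x3 = 1 fixed, none of the 8 settings of x1, x2, x6 give n7 = 0.
For example, with x1=0, x2=1, x6=0:
n1 = x2 ∧ x1 = 1 ∧ 0 = 0
n2 = x3 ∨ n1 = 1 ∨ 0 = 1
n3 = n2 ∨ x4 = 1 ∨ 0 = 1
n4 = ¬n3 = ¬1 = 0
n5 = n4 ∧ x6 = 0 ∧ 0 = 0
n6 = n5 ∨ x5 = 0 ∨ 0 = 0
n7 = n3 ∨ n6 = 1 ∨ 0 = 1
giving n7 = 1 ≠ 0.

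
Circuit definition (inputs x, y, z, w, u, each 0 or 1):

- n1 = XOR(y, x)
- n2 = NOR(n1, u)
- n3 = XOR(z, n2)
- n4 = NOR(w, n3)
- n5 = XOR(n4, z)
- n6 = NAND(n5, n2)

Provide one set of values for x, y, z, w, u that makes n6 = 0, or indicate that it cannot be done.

x=1 y=1 z=1 w=1 u=0

n6 = NAND(n5, n2) must be 0, so both n5 = 1 and n2 = 1.
n5 = XOR(n4, z) must be 1, so n4 and z differ.
n2 = NOR(n1, u) must be 1, so both n1 = 0 and u = 0.
Check with x=1 y=1 z=1 w=1 u=0:
n1 = XOR(y, x) = XOR(1, 1) = 0
n2 = NOR(n1, u) = NOR(0, 0) = 1
n3 = XOR(z, n2) = XOR(1, 1) = 0
n4 = NOR(w, n3) = NOR(1, 0) = 0
n5 = XOR(n4, z) = XOR(0, 1) = 1
n6 = NAND(n5, n2) = NAND(1, 1) = 0
So n6 = 0 as required.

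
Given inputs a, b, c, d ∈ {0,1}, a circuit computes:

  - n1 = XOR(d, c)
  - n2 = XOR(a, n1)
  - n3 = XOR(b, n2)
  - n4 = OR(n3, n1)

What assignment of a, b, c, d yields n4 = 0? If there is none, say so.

n4 = OR(n3, n1) must be 0, so both n3 = 0 and n1 = 0.
n3 = XOR(b, n2) must be 0, so b and n2 are equal.
Check with a=1 b=1 c=0 d=0:
n1 = XOR(d, c) = XOR(0, 0) = 0
n2 = XOR(a, n1) = XOR(1, 0) = 1
n3 = XOR(b, n2) = XOR(1, 1) = 0
n4 = OR(n3, n1) = OR(0, 0) = 0
So n4 = 0 as required.

a=1 b=1 c=0 d=0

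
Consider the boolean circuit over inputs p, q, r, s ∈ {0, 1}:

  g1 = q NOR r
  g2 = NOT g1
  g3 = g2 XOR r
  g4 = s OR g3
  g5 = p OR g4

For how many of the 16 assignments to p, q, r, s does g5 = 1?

g5 = p OR g4 must be 1, so at least one of p, g4 is 1.
Enumerating the 16 input combinations, 13 give g5 = 1 and 3 give g5 = 0.

13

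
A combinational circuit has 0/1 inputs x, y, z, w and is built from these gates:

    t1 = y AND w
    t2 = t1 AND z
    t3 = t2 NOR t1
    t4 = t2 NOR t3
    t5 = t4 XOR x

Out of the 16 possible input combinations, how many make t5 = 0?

t5 = t4 XOR x must be 0, so t4 and x are equal.
Enumerating the 16 input combinations, 8 give t5 = 0 and 8 give t5 = 1.

8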